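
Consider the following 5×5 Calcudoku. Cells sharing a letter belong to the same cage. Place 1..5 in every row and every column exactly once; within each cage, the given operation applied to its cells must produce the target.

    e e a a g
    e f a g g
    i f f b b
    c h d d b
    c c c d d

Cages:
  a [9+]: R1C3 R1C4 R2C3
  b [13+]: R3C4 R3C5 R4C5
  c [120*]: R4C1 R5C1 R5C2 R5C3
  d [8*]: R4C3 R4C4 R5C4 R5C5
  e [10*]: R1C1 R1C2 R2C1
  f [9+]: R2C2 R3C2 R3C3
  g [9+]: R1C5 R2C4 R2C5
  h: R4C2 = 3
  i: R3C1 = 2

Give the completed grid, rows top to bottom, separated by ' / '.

Cage i is given, so R3C1 = 2.
Cage h is given, leaving R4C2 = 3.
The 3 cells of cage e must have product 10, leaving R1C2 = 2.
Cage c has product 120; hence R5C1 = 3.
Cage c has product 120, so R5C3 = 2.
Cage d has product 8, so R4C3 = 1.
Cage d has product 8; hence R4C4 = 2.
Cage a needs sum 9, which forces R1C4 = 1.
1 is placed in column 4; hence R5C4 = 4.
Row 5 now contains 4, so R5C5 = 1.
Row 1 now contains 1, which forces R1C1 = 5.
5 is placed in row 1, so R1C3 = 3.
The 3 cells of cage g must have sum 9, which forces R1C5 = 4.
Cage e has product 10, so R2C1 = 1.
3 is placed in column 3, which forces R2C3 = 5.
Cage g needs sum 9; hence R2C4 = 3.
Cage g needs sum 9; hence R2C5 = 2.
3 is placed in column 3, leaving R3C3 = 4.
4 is placed in column 4; hence R3C4 = 5.
Cage b needs sum 13, which forces R3C5 = 3.
The 4 cells of cage c must have product 120; hence R4C1 = 4.
Cage b has sum 13; hence R4C5 = 5.
Row 5 now contains 4, which forces R5C2 = 5.
Row 2 now contains 5; hence R2C2 = 4.
5 is placed in row 3, so R3C2 = 1.

5 2 3 1 4 / 1 4 5 3 2 / 2 1 4 5 3 / 4 3 1 2 5 / 3 5 2 4 1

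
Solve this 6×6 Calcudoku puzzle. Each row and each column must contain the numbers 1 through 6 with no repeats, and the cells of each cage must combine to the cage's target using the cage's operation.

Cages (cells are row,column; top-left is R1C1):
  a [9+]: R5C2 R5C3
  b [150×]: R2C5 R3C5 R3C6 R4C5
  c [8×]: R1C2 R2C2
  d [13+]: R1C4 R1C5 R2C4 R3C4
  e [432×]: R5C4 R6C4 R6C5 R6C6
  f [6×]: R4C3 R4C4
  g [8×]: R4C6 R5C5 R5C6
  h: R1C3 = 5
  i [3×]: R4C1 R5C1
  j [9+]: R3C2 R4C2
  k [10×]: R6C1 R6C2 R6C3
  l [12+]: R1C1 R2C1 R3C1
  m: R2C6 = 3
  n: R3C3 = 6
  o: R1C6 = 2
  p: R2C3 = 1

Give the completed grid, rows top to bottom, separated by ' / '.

H is a freebie, so R1C3 = 5.
O is a freebie, which forces R1C6 = 2.
Cage p is a single given cell, leaving R2C3 = 1.
Cage m is a single given cell, so R2C6 = 3.
Cage n is given, so R3C3 = 6.
The 4 cells of cage b must have product 150, leaving R3C6 = 5.
The 4 cells of cage e must have product 432, so R5C4 = 6.
Column 3 already has 1, leaving R6C3 = 2.
Row 1 already has 2; hence R1C2 = 4.
The two cells of cage c must have product 8, so R2C2 = 2.
Column 2 now contains 4; hence R3C2 = 3.
Column 3 now contains 2; hence R4C3 = 3.
The two cells of cage f must have product 6, leaving R4C4 = 2.
Cage a's pair has sum 9, leaving R5C2 = 5.
Cage a's pair has sum 9, so R5C3 = 4.
Cage g needs product 8, leaving R5C5 = 2.
Row 5 now contains 4, so R5C6 = 1.
Column 2 already has 5, which forces R6C2 = 1.
Cage d has sum 13, which forces R2C4 = 5.
Row 2 now contains 5, leaving R2C5 = 6.
The 4 cells of cage d must have sum 13; hence R3C4 = 4.
Column 5 now contains 2, which forces R3C5 = 1.
Row 4 already has 3, leaving R4C1 = 1.
Column 2 already has 5, which forces R4C2 = 6.
Column 5 now contains 6, leaving R4C5 = 5.
Column 6 already has 1, so R4C6 = 4.
Row 5 now contains 1; hence R5C1 = 3.
1 is placed in row 6, so R6C1 = 5.
4 is placed in column 4; hence R6C4 = 3.
3 is placed in row 6; hence R6C5 = 4.
Column 6 already has 4; hence R6C6 = 6.
Column 1 now contains 3, so R1C1 = 6.
Column 4 already has 3, so R1C4 = 1.
Column 5 already has 1, so R1C5 = 3.
Row 2 now contains 5; hence R2C1 = 4.
Row 3 already has 1, so R3C1 = 2.

6 4 5 1 3 2 / 4 2 1 5 6 3 / 2 3 6 4 1 5 / 1 6 3 2 5 4 / 3 5 4 6 2 1 / 5 1 2 3 4 6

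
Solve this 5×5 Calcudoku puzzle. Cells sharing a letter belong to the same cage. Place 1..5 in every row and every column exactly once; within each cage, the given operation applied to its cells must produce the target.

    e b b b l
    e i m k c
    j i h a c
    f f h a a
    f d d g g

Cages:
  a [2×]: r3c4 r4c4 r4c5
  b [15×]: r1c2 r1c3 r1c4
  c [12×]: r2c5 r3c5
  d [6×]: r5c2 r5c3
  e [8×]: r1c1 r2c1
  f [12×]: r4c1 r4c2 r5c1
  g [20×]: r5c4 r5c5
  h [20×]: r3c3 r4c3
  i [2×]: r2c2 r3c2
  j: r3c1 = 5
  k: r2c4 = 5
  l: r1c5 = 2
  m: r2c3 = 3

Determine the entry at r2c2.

L is a freebie, so r1c5 = 2.
Cage m is a single given cell, which forces r2c3 = 3.
K is a freebie, so r2c4 = 5.
Row 2 now contains 3, leaving r2c5 = 4.
Cage j is given, leaving r3c1 = 5.
Row 3 now contains 5; hence r3c3 = 4.
Cage a needs product 2, which forces r3c4 = 1.
Column 5 now contains 4; hence r3c5 = 3.
4 is placed in column 3, which forces r4c3 = 5.
Cage a needs product 2, so r4c4 = 2.
The 3 cells of cage a must have product 2, which forces r4c5 = 1.
Column 3 already has 3; hence r5c3 = 2.
Column 4 now contains 5, leaving r5c4 = 4.
Column 5 now contains 4, leaving r5c5 = 5.
2 is placed in row 1, leaving r1c1 = 4.
The 3 cells of cage b must have product 15, which forces r1c2 = 5.
Column 3 now contains 5, which forces r1c3 = 1.
Column 4 already has 1, which forces r1c4 = 3.
Row 2 already has 4, which forces r2c1 = 2.
Cage i's pair has product 2; hence r2c2 = 1.
1 is placed in row 3, which forces r3c2 = 2.
Column 1 already has 4, which forces r4c1 = 3.
Row 4 now contains 3, so r4c2 = 4.
The 3 cells of cage f must have product 12, which forces r5c1 = 1.
2 is placed in row 5, so r5c2 = 3.
The full grid is 4 5 1 3 2 / 2 1 3 5 4 / 5 2 4 1 3 / 3 4 5 2 1 / 1 3 2 4 5.

1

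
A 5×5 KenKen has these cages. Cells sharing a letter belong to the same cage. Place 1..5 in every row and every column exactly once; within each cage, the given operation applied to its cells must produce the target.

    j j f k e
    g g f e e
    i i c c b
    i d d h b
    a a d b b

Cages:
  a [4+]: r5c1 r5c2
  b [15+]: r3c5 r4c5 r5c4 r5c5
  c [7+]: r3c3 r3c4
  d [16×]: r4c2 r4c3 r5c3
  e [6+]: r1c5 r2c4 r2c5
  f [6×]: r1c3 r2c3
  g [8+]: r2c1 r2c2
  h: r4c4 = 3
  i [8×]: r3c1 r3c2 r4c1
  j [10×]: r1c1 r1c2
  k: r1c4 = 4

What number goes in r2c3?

Cage k is a single given cell, which forces r1c4 = 4.
H is a freebie, which forces r4c4 = 3.
Column 4 already has 3, which forces r5c4 = 5.
Cage c needs two cells with sum 7, leaving r3c3 = 5.
5 is placed in column 4, so r3c4 = 2.
Column 4 already has 2; hence r2c4 = 1.
Cage i needs product 8, which forces r4c1 = 2.
Row 4 now contains 2, leaving r4c2 = 4.
Row 4 already has 4, leaving r4c3 = 1.
Cage b needs sum 15; hence r4c5 = 5.
Column 1 already has 2; hence r1c1 = 5.
Cage j's pair has product 10, which forces r1c2 = 2.
Row 1 already has 2, which forces r1c3 = 3.
3 is placed in row 1, leaving r1c5 = 1.
Column 1 now contains 5, leaving r2c1 = 3.
Row 2 already has 3, leaving r2c2 = 5.
Column 3 already has 3, leaving r2c3 = 2.
2 is placed in row 2, leaving r2c5 = 4.
Cage i has product 8; hence r3c1 = 4.
Column 2 now contains 4; hence r3c2 = 1.
Column 5 already has 4, so r3c5 = 3.
Column 1 now contains 3, which forces r5c1 = 1.
Column 2 now contains 1, so r5c2 = 3.
The 3 cells of cage d must have product 16, which forces r5c3 = 4.
Column 5 already has 4, so r5c5 = 2.
Filled in: 5 2 3 4 1 / 3 5 2 1 4 / 4 1 5 2 3 / 2 4 1 3 5 / 1 3 4 5 2.

2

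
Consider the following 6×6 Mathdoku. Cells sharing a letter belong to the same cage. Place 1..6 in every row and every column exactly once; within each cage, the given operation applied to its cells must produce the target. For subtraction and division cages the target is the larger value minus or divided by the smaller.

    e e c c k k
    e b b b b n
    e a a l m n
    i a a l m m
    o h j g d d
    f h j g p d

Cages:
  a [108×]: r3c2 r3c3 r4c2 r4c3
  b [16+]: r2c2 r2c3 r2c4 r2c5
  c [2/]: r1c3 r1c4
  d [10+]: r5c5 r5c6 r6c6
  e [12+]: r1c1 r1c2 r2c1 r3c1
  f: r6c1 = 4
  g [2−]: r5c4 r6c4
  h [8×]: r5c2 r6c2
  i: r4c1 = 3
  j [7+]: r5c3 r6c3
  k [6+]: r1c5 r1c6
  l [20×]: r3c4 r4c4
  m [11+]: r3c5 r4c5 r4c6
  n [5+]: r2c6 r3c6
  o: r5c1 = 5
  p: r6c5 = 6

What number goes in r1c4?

2

Cage i is a single given cell, which forces r4c1 = 3.
Cage o is given; hence r5c1 = 5.
F is a freebie, leaving r6c1 = 4.
4 is placed in row 6, leaving r6c2 = 2.
P is a freebie; hence r6c5 = 6.
Cage e has sum 12, leaving r1c2 = 3.
Column 2 already has 3, which forces r3c2 = 6.
6 is placed in row 3; hence r3c3 = 3.
Column 2 already has 6, which forces r4c2 = 1.
Row 4 now contains 1, which forces r4c3 = 6.
Column 2 now contains 2, so r5c2 = 4.
Row 5 already has 4, which forces r5c3 = 2.
Cage c needs two cells with quotient 2, leaving r1c4 = 2.
Column 2 already has 4, leaving r2c2 = 5.
Cage b has sum 16, which forces r2c4 = 6.
The 3 cells of cage d must have sum 10, leaving r5c6 = 6.
The two cells of cage j must have sum 7, which forces r6c3 = 5.
Cage e has sum 12, leaving r1c1 = 6.
In row 1, 4 can only go at r1c3, so r1c3 = 4.
4 is placed in column 3, so r2c3 = 1.
Cage b needs sum 16, which forces r2c5 = 4.
Row 2 already has 4, leaving r2c6 = 3.
Column 6 now contains 3, so r6c6 = 1.
The two cells of cage k must have sum 6, which forces r1c5 = 1.
Column 6 already has 1, which forces r1c6 = 5.
Row 2 now contains 1; hence r2c1 = 2.
Cage e needs sum 12, which forces r3c1 = 1.
Cage n's pair has sum 5, which forces r3c6 = 2.
The 3 cells of cage m must have sum 11, which forces r4c6 = 4.
Cage g's pair has difference 2, so r5c4 = 1.
Cage d needs sum 10, so r5c5 = 3.
Row 6 already has 1, which forces r6c4 = 3.
Cage l needs two cells with product 20, so r3c4 = 4.
Row 3 now contains 2; hence r3c5 = 5.
Row 4 already has 4, which forces r4c4 = 5.
Cage m needs sum 11, which forces r4c5 = 2.
Filled in: 6 3 4 2 1 5 / 2 5 1 6 4 3 / 1 6 3 4 5 2 / 3 1 6 5 2 4 / 5 4 2 1 3 6 / 4 2 5 3 6 1.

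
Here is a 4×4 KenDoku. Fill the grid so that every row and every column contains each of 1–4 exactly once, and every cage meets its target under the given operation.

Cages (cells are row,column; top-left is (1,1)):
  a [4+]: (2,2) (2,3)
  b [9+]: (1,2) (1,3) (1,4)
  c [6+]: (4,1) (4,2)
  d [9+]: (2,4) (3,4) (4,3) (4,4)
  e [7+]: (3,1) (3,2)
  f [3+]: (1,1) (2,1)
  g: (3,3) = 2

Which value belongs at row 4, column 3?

1

Cage g is given, so (3,3) = 2.
In row 1, 1 can only go at (1,1), so (1,1) = 1.
Column 1 already has 1; hence (2,1) = 2.
Column 1 now contains 2, so (4,1) = 4.
4 is placed in row 4, leaving (4,2) = 2.
Cage b needs sum 9, so (1,4) = 2.
Column 1 now contains 4; hence (3,1) = 3.
Cage e's pair has sum 7, which forces (3,2) = 4.
Row 3 already has 4, leaving (3,4) = 1.
The 4 cells of cage d must have sum 9; hence (4,3) = 1.
Cage d has sum 9, leaving (4,4) = 3.
Column 2 now contains 4, leaving (1,2) = 3.
Cage b has sum 9, leaving (1,3) = 4.
Cage a needs two cells with sum 4, so (2,2) = 1.
1 is placed in column 3, so (2,3) = 3.
1 is placed in column 4, leaving (2,4) = 4.
Filled in: 1 3 4 2 / 2 1 3 4 / 3 4 2 1 / 4 2 1 3.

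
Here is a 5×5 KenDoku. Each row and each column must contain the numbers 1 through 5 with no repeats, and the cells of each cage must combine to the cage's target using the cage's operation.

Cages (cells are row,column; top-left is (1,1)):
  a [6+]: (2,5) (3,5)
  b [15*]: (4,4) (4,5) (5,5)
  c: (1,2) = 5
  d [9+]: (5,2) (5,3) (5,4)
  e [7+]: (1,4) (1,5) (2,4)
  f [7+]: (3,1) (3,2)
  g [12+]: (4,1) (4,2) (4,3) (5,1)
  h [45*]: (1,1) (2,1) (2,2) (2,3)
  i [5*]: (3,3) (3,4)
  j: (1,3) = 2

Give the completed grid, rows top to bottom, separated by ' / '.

3 5 2 4 1 / 5 1 3 2 4 / 4 3 1 5 2 / 2 4 5 1 3 / 1 2 4 3 5

Cage h needs product 45; hence (1,1) = 3.
Cage c is a single given cell, leaving (1,2) = 5.
Cage j is given; hence (1,3) = 2.
Cage e has sum 7; hence (2,4) = 2.
In row 2, 4 can only go at (2,5), so (2,5) = 4.
The 3 cells of cage e must have sum 7, so (1,4) = 4.
Column 5 now contains 4, leaving (1,5) = 1.
Cage a needs two cells with sum 6; hence (3,5) = 2.
Cage f needs two cells with sum 7; hence (3,1) = 4.
Row 3 now contains 2, which forces (3,2) = 3.
Cage b has product 15, so (4,4) = 1.
Cage h needs product 45; hence (2,1) = 5.
Column 2 now contains 3, so (2,2) = 1.
Cage h needs product 45, which forces (2,3) = 3.
Cage i needs two cells with product 5, which forces (3,3) = 1.
Column 4 already has 1; hence (3,4) = 5.
Column 1 now contains 5, so (4,1) = 2.
Row 4 now contains 2, leaving (4,2) = 4.
Row 4 already has 4; hence (4,3) = 5.
5 is placed in row 4, leaving (4,5) = 3.
Column 1 now contains 2, so (5,1) = 1.
Column 2 already has 1, so (5,2) = 2.
5 is placed in column 3, leaving (5,3) = 4.
Column 4 already has 5, so (5,4) = 3.
3 is placed in column 5, so (5,5) = 5.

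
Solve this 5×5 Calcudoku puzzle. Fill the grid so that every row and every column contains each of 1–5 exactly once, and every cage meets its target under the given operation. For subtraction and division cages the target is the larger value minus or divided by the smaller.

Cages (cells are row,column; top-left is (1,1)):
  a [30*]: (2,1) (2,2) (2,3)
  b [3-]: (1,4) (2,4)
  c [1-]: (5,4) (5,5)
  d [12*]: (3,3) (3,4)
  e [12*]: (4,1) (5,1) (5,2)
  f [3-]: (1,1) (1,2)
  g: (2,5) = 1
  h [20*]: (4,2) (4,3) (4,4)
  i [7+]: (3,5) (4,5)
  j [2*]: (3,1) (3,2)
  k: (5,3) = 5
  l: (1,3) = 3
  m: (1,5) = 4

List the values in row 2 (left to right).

Cage l is a single given cell, leaving (1,3) = 3.
Cage m is given, which forces (1,5) = 4.
Cage g is a single given cell; hence (2,5) = 1.
3 is placed in column 3; hence (3,3) = 4.
Row 3 already has 4, so (3,4) = 3.
Cage k is a single given cell, leaving (5,3) = 5.
5 is placed in column 3, which forces (2,3) = 2.
5 is placed in column 3, which forces (4,3) = 1.
In row 1, 1 can only go at (1,4), so (1,4) = 1.
Cage b needs two cells with difference 3, so (2,4) = 4.
Column 4 already has 4, which forces (4,4) = 5.
Row 4 already has 5; hence (4,5) = 2.
Column 4 already has 4, leaving (5,4) = 2.
Cage c needs two cells with difference 1, leaving (5,5) = 3.
Column 5 now contains 2, leaving (3,5) = 5.
Cage e has product 12, which forces (4,1) = 3.
Row 4 already has 5, leaving (4,2) = 4.
Column 2 already has 4, which forces (5,2) = 1.
Column 1 now contains 3, so (2,1) = 5.
The 3 cells of cage a must have product 30, leaving (2,2) = 3.
Cage j's pair has product 2, leaving (3,1) = 1.
1 is placed in column 2, so (3,2) = 2.
Row 5 now contains 1, which forces (5,1) = 4.
Column 1 now contains 5, so (1,1) = 2.
Column 2 now contains 2, which forces (1,2) = 5.
Filled in: 2 5 3 1 4 / 5 3 2 4 1 / 1 2 4 3 5 / 3 4 1 5 2 / 4 1 5 2 3.

5 3 2 4 1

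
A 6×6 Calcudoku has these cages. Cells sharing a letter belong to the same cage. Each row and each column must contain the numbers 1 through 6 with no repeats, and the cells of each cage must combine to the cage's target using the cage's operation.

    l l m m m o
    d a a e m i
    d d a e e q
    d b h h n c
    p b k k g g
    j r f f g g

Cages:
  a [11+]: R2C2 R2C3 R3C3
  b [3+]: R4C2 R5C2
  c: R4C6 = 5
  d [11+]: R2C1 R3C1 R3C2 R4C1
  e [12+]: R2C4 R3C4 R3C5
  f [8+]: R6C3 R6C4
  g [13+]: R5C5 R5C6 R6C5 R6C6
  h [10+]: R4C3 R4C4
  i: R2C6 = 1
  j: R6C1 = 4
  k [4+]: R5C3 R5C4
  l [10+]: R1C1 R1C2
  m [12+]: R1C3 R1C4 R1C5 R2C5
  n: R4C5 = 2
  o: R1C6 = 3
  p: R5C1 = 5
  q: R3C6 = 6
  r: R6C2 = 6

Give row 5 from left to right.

5 2 3 1 6 4

O is a freebie, which forces R1C6 = 3.
I is a freebie, leaving R2C6 = 1.
Cage q is a single given cell; hence R3C6 = 6.
Cage n is given, leaving R4C5 = 2.
Cage c is given, which forces R4C6 = 5.
Cage p is a single given cell; hence R5C1 = 5.
Cage j is given; hence R6C1 = 4.
Cage r is given, leaving R6C2 = 6.
4 is placed in row 6, so R6C6 = 2.
4 is placed in column 1; hence R1C1 = 6.
6 is placed in column 2; hence R1C2 = 4.
Row 4 already has 2, leaving R4C2 = 1.
The two cells of cage b must have sum 3, leaving R5C2 = 2.
Cage g has sum 13, which forces R5C5 = 6.
Column 6 already has 2, which forces R5C6 = 4.
Cage g needs sum 13, leaving R6C5 = 1.
Column 5 now contains 1, so R1C5 = 5.
The 4 cells of cage d must have sum 11, so R2C1 = 2.
Cage m has sum 12, leaving R2C5 = 4.
The 4 cells of cage d must have sum 11, so R3C1 = 1.
Column 2 already has 2; hence R3C2 = 5.
Column 5 now contains 4, so R3C5 = 3.
1 is placed in row 4, which forces R4C1 = 3.
Column 2 now contains 5, which forces R2C2 = 3.
Cage a needs sum 11, leaving R2C3 = 6.
Cage e needs sum 12, which forces R2C4 = 5.
Cage a has sum 11, leaving R3C3 = 2.
Cage e needs sum 12, so R3C4 = 4.
Column 3 already has 6; hence R4C3 = 4.
Column 4 already has 4, so R4C4 = 6.
5 is placed in column 4; hence R6C4 = 3.
2 is placed in column 3, which forces R1C3 = 1.
The 4 cells of cage m must have sum 12, leaving R1C4 = 2.
Cage k's pair has sum 4; hence R5C3 = 3.
Column 4 already has 3, so R5C4 = 1.
Row 6 now contains 3, leaving R6C3 = 5.
Filled in: 6 4 1 2 5 3 / 2 3 6 5 4 1 / 1 5 2 4 3 6 / 3 1 4 6 2 5 / 5 2 3 1 6 4 / 4 6 5 3 1 2.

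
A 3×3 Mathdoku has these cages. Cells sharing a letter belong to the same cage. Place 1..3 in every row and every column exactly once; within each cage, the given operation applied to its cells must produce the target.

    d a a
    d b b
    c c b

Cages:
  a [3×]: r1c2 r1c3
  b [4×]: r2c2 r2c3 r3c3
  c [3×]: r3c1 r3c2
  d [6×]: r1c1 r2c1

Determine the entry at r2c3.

1

The 3 cells of cage b must have product 4, so r2c2 = 2.
Cage b has product 4; hence r2c3 = 1.
The 3 cells of cage b must have product 4, which forces r3c3 = 2.
The two cells of cage d must have product 6, which forces r1c1 = 2.
Cage a's pair has product 3, leaving r1c2 = 1.
1 is placed in column 3, so r1c3 = 3.
Row 2 now contains 2; hence r2c1 = 3.
Column 1 already has 3; hence r3c1 = 1.
Column 2 already has 1; hence r3c2 = 3.
Filled in: 2 1 3 / 3 2 1 / 1 3 2.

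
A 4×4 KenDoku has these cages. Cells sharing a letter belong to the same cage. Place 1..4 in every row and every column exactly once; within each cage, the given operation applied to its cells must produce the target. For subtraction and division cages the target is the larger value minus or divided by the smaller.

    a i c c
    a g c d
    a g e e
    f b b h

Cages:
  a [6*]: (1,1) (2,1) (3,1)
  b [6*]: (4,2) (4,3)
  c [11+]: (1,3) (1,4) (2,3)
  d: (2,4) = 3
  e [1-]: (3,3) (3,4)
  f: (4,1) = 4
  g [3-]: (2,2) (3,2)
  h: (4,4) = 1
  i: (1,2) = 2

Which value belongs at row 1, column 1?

1

Cage i is a single given cell, leaving (1,2) = 2.
Cage c has sum 11, leaving (1,3) = 3.
Cage c has sum 11; hence (1,4) = 4.
The 3 cells of cage c must have sum 11, so (2,3) = 4.
Cage d is a single given cell, leaving (2,4) = 3.
F is a freebie, which forces (4,1) = 4.
Column 2 now contains 2; hence (4,2) = 3.
Column 3 already has 3, leaving (4,3) = 2.
H is a freebie, leaving (4,4) = 1.
Row 1 now contains 3, so (1,1) = 1.
The 3 cells of cage a must have product 6; hence (2,1) = 2.
Row 2 now contains 4, leaving (2,2) = 1.
Cage a has product 6, which forces (3,1) = 3.
Cage g's pair has difference 3, leaving (3,2) = 4.
Column 3 now contains 2, so (3,3) = 1.
Column 4 now contains 1, leaving (3,4) = 2.
The full grid is 1 2 3 4 / 2 1 4 3 / 3 4 1 2 / 4 3 2 1.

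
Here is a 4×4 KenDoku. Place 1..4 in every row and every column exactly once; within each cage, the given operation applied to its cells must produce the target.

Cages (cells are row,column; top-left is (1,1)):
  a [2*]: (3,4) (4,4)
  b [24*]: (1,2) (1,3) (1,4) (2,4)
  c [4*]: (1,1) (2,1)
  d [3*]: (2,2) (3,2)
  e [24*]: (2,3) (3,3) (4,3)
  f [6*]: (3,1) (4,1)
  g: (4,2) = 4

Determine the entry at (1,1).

Cage g is given, so (4,2) = 4.
Row 3 needs a 4, and only (3,3) is open for it.
Row 4 needs a 1, and only (4,4) is open for it.
Column 4 now contains 1, leaving (3,4) = 2.
Row 3 now contains 2; hence (3,1) = 3.
3 is placed in row 3, leaving (3,2) = 1.
Cage f's pair has product 6; hence (4,1) = 2.
2 is placed in row 4, which forces (4,3) = 3.
Column 2 already has 1, leaving (1,2) = 2.
Cage b needs product 24, which forces (1,3) = 1.
Column 2 already has 1; hence (2,2) = 3.
Column 3 now contains 3, which forces (2,3) = 2.
3 is placed in row 2, leaving (2,4) = 4.
Row 1 now contains 1; hence (1,1) = 4.
4 is placed in column 4, which forces (1,4) = 3.
4 is placed in row 2, so (2,1) = 1.
Filled in: 4 2 1 3 / 1 3 2 4 / 3 1 4 2 / 2 4 3 1.

4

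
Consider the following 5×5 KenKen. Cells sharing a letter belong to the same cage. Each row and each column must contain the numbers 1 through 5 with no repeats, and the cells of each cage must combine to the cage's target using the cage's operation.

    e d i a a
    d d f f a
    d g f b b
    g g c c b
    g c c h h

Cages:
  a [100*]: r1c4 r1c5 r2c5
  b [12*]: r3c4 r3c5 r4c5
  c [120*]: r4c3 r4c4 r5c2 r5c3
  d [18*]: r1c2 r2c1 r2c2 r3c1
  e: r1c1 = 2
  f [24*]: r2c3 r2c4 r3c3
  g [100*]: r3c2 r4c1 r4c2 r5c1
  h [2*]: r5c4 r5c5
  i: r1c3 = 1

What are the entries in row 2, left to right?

Cage e is given; hence r1c1 = 2.
I is a freebie, leaving r1c3 = 1.
Cage a needs product 100, so r1c4 = 5.
Cage a has product 100, which forces r1c5 = 4.
Cage a needs product 100, which forces r2c5 = 5.
1 is placed in row 1, which forces r1c2 = 3.
Cage d has product 18, which forces r2c2 = 2.
Cage f needs product 24, which forces r3c3 = 2.
Row 3 now contains 2, leaving r3c4 = 4.
The 3 cells of cage f must have product 24, so r2c3 = 4.
4 is placed in column 4, which forces r2c4 = 3.
Cage c has product 120; hence r4c4 = 2.
Column 4 already has 2, so r5c4 = 1.
1 is placed in row 5; hence r5c5 = 2.
Row 2 already has 3, leaving r2c1 = 1.
Cage d has product 18, which forces r3c1 = 3.
Row 3 now contains 3, which forces r3c5 = 1.
1 is placed in column 5; hence r4c5 = 3.
The 4 cells of cage c must have product 120; hence r5c2 = 4.
1 is placed in row 3, leaving r3c2 = 5.
The 4 cells of cage g must have product 100, so r4c1 = 4.
Cage g needs product 100, leaving r4c2 = 1.
Row 4 now contains 3, which forces r4c3 = 5.
4 is placed in row 5, leaving r5c1 = 5.
The 4 cells of cage c must have product 120, which forces r5c3 = 3.
Completed grid: 2 3 1 5 4 / 1 2 4 3 5 / 3 5 2 4 1 / 4 1 5 2 3 / 5 4 3 1 2.

1 2 4 3 5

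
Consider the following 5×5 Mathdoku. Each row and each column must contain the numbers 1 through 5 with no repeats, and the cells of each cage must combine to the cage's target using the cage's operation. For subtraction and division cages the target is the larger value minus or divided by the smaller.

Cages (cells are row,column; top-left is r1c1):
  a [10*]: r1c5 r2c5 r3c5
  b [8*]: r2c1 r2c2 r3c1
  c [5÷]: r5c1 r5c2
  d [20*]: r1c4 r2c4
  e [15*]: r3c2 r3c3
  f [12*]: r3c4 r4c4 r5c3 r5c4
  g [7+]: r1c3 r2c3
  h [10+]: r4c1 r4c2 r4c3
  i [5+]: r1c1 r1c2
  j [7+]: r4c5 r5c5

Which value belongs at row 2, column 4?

In row 2, 3 can only go at r2c3, so r2c3 = 3.
Cage g's pair has sum 7, so r1c3 = 4.
Row 1 now contains 4, leaving r1c4 = 5.
5 is placed in column 4, which forces r2c4 = 4.
The two cells of cage e must have product 15, which forces r3c2 = 3.
Column 3 already has 3, leaving r3c3 = 5.
The two cells of cage i must have sum 5; hence r1c1 = 3.
The two cells of cage i must have sum 5, leaving r1c2 = 2.
2 is placed in row 1, so r1c5 = 1.
Column 2 now contains 2, so r2c2 = 1.
Cage a has product 10; hence r2c5 = 5.
The 3 cells of cage b must have product 8, which forces r3c1 = 4.
Column 5 already has 1; hence r3c5 = 2.
Column 1 already has 4, which forces r4c1 = 5.
5 is placed in row 4; hence r4c2 = 4.
4 is placed in row 4, leaving r4c5 = 3.
5 is placed in column 1, so r5c1 = 1.
Column 2 now contains 1, so r5c2 = 5.
The 4 cells of cage f must have product 12; hence r5c3 = 2.
Row 5 now contains 1; hence r5c4 = 3.
Column 5 already has 3, which forces r5c5 = 4.
Row 2 already has 1, so r2c1 = 2.
2 is placed in row 3, leaving r3c4 = 1.
Column 3 now contains 2, leaving r4c3 = 1.
Cage f needs product 12, leaving r4c4 = 2.
The full grid is 3 2 4 5 1 / 2 1 3 4 5 / 4 3 5 1 2 / 5 4 1 2 3 / 1 5 2 3 4.

4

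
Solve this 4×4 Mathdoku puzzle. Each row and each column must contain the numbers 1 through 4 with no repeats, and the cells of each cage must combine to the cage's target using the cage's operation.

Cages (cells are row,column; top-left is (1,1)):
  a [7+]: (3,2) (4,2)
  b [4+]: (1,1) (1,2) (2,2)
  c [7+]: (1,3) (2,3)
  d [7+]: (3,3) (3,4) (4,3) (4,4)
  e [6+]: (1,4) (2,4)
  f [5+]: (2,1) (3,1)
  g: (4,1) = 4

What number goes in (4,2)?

The 3 cells of cage b must have sum 4, leaving (1,1) = 1.
Cage b has sum 4, leaving (1,2) = 2.
2 is placed in row 1, so (1,4) = 4.
Cage b has sum 4, leaving (2,2) = 1.
Column 4 already has 4; hence (2,4) = 2.
Cage g is given, leaving (4,1) = 4.
4 is placed in row 4, which forces (4,2) = 3.
Row 4 now contains 3; hence (4,4) = 1.
4 is placed in row 1, which forces (1,3) = 3.
4 is placed in column 1, which forces (2,1) = 3.
Cage c needs two cells with sum 7, so (2,3) = 4.
The two cells of cage f must have sum 5, so (3,1) = 2.
3 is placed in column 2, so (3,2) = 4.
The 4 cells of cage d must have sum 7, leaving (3,3) = 1.
Column 4 now contains 1, which forces (3,4) = 3.
Row 4 now contains 1, so (4,3) = 2.
Completed grid: 1 2 3 4 / 3 1 4 2 / 2 4 1 3 / 4 3 2 1.

3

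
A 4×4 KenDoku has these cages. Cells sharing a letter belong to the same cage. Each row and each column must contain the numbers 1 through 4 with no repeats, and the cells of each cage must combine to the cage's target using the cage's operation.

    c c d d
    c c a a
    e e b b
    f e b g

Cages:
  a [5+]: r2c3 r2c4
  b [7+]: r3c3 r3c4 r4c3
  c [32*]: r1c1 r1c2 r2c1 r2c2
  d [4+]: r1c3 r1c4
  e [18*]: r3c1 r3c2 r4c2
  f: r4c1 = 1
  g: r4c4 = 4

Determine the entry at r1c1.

2

The 3 cells of cage e must have product 18, so r3c1 = 3.
The 3 cells of cage e must have product 18, so r3c2 = 2.
Cage f is given, leaving r4c1 = 1.
Cage e has product 18, which forces r4c2 = 3.
Cage g is given, leaving r4c4 = 4.
Cage b has sum 7, leaving r3c3 = 4.
Column 4 now contains 4; hence r3c4 = 1.
Row 4 already has 4, so r4c3 = 2.
Cage d needs two cells with sum 4, which forces r1c3 = 1.
Column 4 now contains 1, so r1c4 = 3.
2 is placed in column 3; hence r2c3 = 3.
Cage a needs two cells with sum 5, so r2c4 = 2.
Cage c needs product 32, so r1c1 = 2.
Row 1 now contains 1, which forces r1c2 = 4.
Row 2 now contains 2, leaving r2c1 = 4.
The 4 cells of cage c must have product 32, leaving r2c2 = 1.
The full grid is 2 4 1 3 / 4 1 3 2 / 3 2 4 1 / 1 3 2 4.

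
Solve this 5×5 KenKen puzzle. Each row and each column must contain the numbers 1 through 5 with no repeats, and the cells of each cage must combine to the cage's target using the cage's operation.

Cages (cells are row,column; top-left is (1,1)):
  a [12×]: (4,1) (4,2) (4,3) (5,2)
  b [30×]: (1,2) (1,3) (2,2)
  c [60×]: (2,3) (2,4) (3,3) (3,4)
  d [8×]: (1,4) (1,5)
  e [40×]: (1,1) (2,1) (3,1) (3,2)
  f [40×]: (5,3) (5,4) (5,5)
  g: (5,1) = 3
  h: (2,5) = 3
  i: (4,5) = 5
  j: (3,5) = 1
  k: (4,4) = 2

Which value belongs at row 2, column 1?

Cage h is a single given cell; hence (2,5) = 3.
J is a freebie; hence (3,5) = 1.
Cage k is given, leaving (4,4) = 2.
Cage i is given, leaving (4,5) = 5.
Cage g is given, so (5,1) = 3.
Column 4 already has 2; hence (1,4) = 4.
Cage d's pair has product 8, which forces (1,5) = 2.
Cage a needs product 12; hence (5,2) = 1.
Column 4 now contains 4, so (5,4) = 5.
Column 5 now contains 2, which forces (5,5) = 4.
Cage b needs product 30, leaving (2,2) = 2.
Column 4 already has 5, which forces (2,4) = 1.
Column 4 already has 5, so (3,4) = 3.
Row 5 now contains 4; hence (5,3) = 2.
The 4 cells of cage e must have product 40; hence (1,1) = 1.
Cage e has product 40, so (3,1) = 2.
Column 1 already has 1, which forces (4,1) = 4.
Row 4 already has 4; hence (4,2) = 3.
Row 4 now contains 3, which forces (4,3) = 1.
3 is placed in column 2, so (1,2) = 5.
Cage b has product 30, which forces (1,3) = 3.
Column 1 now contains 4, which forces (2,1) = 5.
Row 2 already has 5, so (2,3) = 4.
The 4 cells of cage e must have product 40, so (3,2) = 4.
Column 3 now contains 4, so (3,3) = 5.
Filled in: 1 5 3 4 2 / 5 2 4 1 3 / 2 4 5 3 1 / 4 3 1 2 5 / 3 1 2 5 4.

5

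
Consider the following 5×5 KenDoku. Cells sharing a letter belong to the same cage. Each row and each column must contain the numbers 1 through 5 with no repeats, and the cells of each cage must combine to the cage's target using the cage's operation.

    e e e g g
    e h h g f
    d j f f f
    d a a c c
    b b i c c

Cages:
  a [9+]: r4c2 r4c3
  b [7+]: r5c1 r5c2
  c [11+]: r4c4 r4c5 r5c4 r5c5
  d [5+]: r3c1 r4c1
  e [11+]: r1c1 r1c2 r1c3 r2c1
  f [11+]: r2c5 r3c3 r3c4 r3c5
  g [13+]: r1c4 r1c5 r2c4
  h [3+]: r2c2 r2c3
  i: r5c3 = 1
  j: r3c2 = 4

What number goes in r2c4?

4

J is a freebie, so r3c2 = 4.
Column 2 now contains 4, so r4c2 = 5.
Row 4 already has 5, which forces r4c3 = 4.
Cage i is given, leaving r5c3 = 1.
Cage h needs two cells with sum 3, leaving r2c2 = 1.
Column 3 now contains 1, so r2c3 = 2.
Cage e needs sum 11; hence r1c1 = 1.
The 4 cells of cage e must have sum 11; hence r1c2 = 2.
Column 2 now contains 2; hence r5c2 = 3.
Cage b needs two cells with sum 7; hence r5c1 = 4.
In row 1, 4 can only go at r1c5, so r1c5 = 4.
The 3 cells of cage g must have sum 13, so r1c4 = 5.
The 3 cells of cage g must have sum 13; hence r2c4 = 4.
5 is placed in column 4; hence r5c4 = 2.
Row 5 now contains 2, so r5c5 = 5.
Row 1 now contains 5, leaving r1c3 = 3.
Cage e needs sum 11; hence r2c1 = 5.
Column 5 now contains 5, so r2c5 = 3.
Cage f needs sum 11, which forces r3c3 = 5.
2 is placed in column 4; hence r3c4 = 1.
Cage f has sum 11, which forces r3c5 = 2.
1 is placed in column 4, so r4c4 = 3.
Column 5 now contains 3; hence r4c5 = 1.
2 is placed in row 3; hence r3c1 = 3.
3 is placed in row 4, which forces r4c1 = 2.
Filled in: 1 2 3 5 4 / 5 1 2 4 3 / 3 4 5 1 2 / 2 5 4 3 1 / 4 3 1 2 5.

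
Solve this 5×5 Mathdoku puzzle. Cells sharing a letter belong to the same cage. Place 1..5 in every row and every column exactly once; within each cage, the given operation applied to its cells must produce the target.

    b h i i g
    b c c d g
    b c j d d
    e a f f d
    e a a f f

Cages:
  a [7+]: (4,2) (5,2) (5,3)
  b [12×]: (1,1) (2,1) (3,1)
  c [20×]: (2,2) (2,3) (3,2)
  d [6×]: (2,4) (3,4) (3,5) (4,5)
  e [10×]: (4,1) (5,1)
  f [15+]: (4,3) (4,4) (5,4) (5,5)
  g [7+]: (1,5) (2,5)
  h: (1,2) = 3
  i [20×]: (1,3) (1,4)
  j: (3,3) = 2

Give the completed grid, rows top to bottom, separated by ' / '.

Cage h is a single given cell, which forces (1,2) = 3.
Cage j is given; hence (3,3) = 2.
The only place for 1 in row 1 is (1,1).
In row 1, 2 can only go at (1,5), so (1,5) = 2.
The 4 cells of cage d must have product 6, which forces (2,4) = 2.
The two cells of cage g must have sum 7, leaving (2,5) = 5.
The 4 cells of cage d must have product 6, leaving (3,4) = 1.
The 4 cells of cage d must have product 6, leaving (3,5) = 3.
Column 5 already has 2, which forces (4,5) = 1.
Column 5 now contains 1; hence (5,5) = 4.
Cage b has product 12, which forces (2,1) = 3.
3 is placed in row 3, leaving (3,1) = 4.
The 3 cells of cage c must have product 20, which forces (3,2) = 5.
Cage a has sum 7, so (4,2) = 4.
Cage f has sum 15, leaving (4,3) = 3.
Cage f has sum 15; hence (4,4) = 5.
Cage a needs sum 7, which forces (5,2) = 2.
Row 5 now contains 4, leaving (5,3) = 1.
Cage f has sum 15; hence (5,4) = 3.
Cage i needs two cells with product 20, which forces (1,3) = 5.
Column 4 already has 5, so (1,4) = 4.
4 is placed in column 2; hence (2,2) = 1.
Column 3 already has 1, which forces (2,3) = 4.
5 is placed in row 4, so (4,1) = 2.
Row 5 now contains 2, leaving (5,1) = 5.

1 3 5 4 2 / 3 1 4 2 5 / 4 5 2 1 3 / 2 4 3 5 1 / 5 2 1 3 4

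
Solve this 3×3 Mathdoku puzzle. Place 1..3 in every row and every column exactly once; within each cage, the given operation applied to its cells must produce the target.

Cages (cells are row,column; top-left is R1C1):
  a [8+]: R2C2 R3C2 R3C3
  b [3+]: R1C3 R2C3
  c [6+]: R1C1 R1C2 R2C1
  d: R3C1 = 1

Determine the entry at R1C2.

The 3 cells of cage a must have sum 8; hence R2C2 = 3.
D is a freebie, so R3C1 = 1.
Cage a needs sum 8; hence R3C2 = 2.
Cage a needs sum 8, leaving R3C3 = 3.
The 3 cells of cage c must have sum 6, which forces R1C1 = 3.
Column 2 already has 2, which forces R1C2 = 1.
Row 1 already has 1, leaving R1C3 = 2.
Column 1 now contains 1, so R2C1 = 2.
2 is placed in column 3, so R2C3 = 1.
Filled in: 3 1 2 / 2 3 1 / 1 2 3.

1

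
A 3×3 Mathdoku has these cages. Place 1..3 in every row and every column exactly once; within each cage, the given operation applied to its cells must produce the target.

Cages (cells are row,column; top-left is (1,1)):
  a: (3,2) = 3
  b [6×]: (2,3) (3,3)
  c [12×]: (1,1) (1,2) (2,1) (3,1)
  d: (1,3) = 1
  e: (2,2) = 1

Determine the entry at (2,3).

3

Cage c needs product 12, leaving (1,2) = 2.
Cage d is a single given cell; hence (1,3) = 1.
Cage e is given, leaving (2,2) = 1.
A is a freebie, which forces (3,2) = 3.
3 is placed in row 3, leaving (3,3) = 2.
Row 1 already has 1; hence (1,1) = 3.
The 4 cells of cage c must have product 12, so (2,1) = 2.
Column 3 now contains 2, leaving (2,3) = 3.
Row 3 already has 2; hence (3,1) = 1.
Filled in: 3 2 1 / 2 1 3 / 1 3 2.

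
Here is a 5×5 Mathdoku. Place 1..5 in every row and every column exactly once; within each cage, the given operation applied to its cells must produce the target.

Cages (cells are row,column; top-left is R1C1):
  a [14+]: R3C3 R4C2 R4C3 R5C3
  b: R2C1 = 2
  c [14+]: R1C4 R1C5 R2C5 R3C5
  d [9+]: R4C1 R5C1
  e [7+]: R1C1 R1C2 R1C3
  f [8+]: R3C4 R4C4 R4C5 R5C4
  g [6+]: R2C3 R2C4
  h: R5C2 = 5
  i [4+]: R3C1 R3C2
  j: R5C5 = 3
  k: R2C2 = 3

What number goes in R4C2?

4

B is a freebie, which forces R2C1 = 2.
Cage k is a single given cell; hence R2C2 = 3.
3 is placed in column 2; hence R3C2 = 1.
Cage h is a single given cell, which forces R5C2 = 5.
J is a freebie, which forces R5C5 = 3.
Row 3 already has 1, leaving R3C1 = 3.
Cage d's pair has sum 9, so R4C1 = 5.
5 is placed in row 5, so R5C1 = 4.
Column 1 already has 4, leaving R1C1 = 1.
Cage a has sum 14, which forces R3C3 = 5.
Cage a has sum 14; hence R4C2 = 4.
Cage a has sum 14, so R4C3 = 3.
Row 4 now contains 3, leaving R4C4 = 2.
Row 4 now contains 2, which forces R4C5 = 1.
Cage a has sum 14; hence R5C3 = 2.
Cage f has sum 8, which forces R5C4 = 1.
Column 2 now contains 4, leaving R1C2 = 2.
Column 3 already has 2, which forces R1C3 = 4.
Cage c has sum 14, so R1C4 = 3.
Row 1 now contains 4, which forces R1C5 = 5.
Column 3 already has 5, which forces R2C3 = 1.
Column 4 already has 1, so R2C4 = 5.
Column 5 already has 5, so R2C5 = 4.
2 is placed in column 4, leaving R3C4 = 4.
4 is placed in column 5, which forces R3C5 = 2.
Completed grid: 1 2 4 3 5 / 2 3 1 5 4 / 3 1 5 4 2 / 5 4 3 2 1 / 4 5 2 1 3.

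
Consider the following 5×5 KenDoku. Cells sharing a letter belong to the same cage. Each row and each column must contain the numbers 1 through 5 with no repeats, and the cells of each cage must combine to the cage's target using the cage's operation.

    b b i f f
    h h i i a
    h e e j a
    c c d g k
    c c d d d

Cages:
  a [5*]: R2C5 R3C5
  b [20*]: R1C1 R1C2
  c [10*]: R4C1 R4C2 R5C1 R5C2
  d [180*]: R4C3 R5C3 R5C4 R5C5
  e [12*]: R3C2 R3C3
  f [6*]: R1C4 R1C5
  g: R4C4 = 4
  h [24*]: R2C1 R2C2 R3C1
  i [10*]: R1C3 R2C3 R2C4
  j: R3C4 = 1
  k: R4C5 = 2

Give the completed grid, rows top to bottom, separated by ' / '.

4 5 1 2 3 / 3 4 2 5 1 / 2 3 4 1 5 / 5 1 3 4 2 / 1 2 5 3 4

J is a freebie, leaving R3C4 = 1.
Row 3 already has 1, so R3C5 = 5.
Cage d has product 180, which forces R4C3 = 3.
G is a freebie, leaving R4C4 = 4.
Cage k is a single given cell, leaving R4C5 = 2.
Cage f needs two cells with product 6, leaving R1C4 = 2.
Column 5 already has 2, which forces R1C5 = 3.
2 is placed in column 4, leaving R2C4 = 5.
Column 5 already has 5, leaving R2C5 = 1.
Cage e needs two cells with product 12, so R3C2 = 3.
Column 3 already has 3; hence R3C3 = 4.
Column 3 already has 4, leaving R5C3 = 5.
Column 4 already has 5, which forces R5C4 = 3.
Column 5 now contains 3; hence R5C5 = 4.
Column 3 already has 5, leaving R1C3 = 1.
Cage h needs product 24; hence R2C1 = 3.
Cage h has product 24; hence R2C2 = 4.
Row 2 now contains 1, so R2C3 = 2.
Row 3 already has 4; hence R3C1 = 2.
Column 1 now contains 2, leaving R5C1 = 1.
Row 5 now contains 1, which forces R5C2 = 2.
Cage b needs two cells with product 20, so R1C1 = 4.
4 is placed in column 2, which forces R1C2 = 5.
Column 1 now contains 1, leaving R4C1 = 5.
Cage c has product 10, so R4C2 = 1.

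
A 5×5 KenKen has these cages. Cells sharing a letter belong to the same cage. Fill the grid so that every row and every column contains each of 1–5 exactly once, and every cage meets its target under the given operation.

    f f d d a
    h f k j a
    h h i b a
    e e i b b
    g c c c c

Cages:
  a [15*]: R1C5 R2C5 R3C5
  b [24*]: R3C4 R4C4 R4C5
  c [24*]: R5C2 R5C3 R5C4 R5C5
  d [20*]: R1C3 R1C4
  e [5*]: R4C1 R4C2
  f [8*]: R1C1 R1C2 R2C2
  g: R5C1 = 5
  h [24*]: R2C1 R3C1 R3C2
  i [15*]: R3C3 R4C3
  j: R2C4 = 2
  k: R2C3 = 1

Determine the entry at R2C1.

3

Cage k is a single given cell, so R2C3 = 1.
J is a freebie, which forces R2C4 = 2.
Cage g is given, which forces R5C1 = 5.
Row 2 now contains 2; hence R2C2 = 4.
Column 1 already has 5, so R4C1 = 1.
Cage e's pair has product 5, leaving R4C2 = 5.
Row 4 now contains 5, so R4C3 = 3.
Row 4 now contains 3, so R4C4 = 4.
Cage b has product 24, so R4C5 = 2.
1 is placed in column 1; hence R1C1 = 2.
The 3 cells of cage f must have product 8; hence R1C2 = 1.
The two cells of cage d must have product 20; hence R1C3 = 4.
Column 4 now contains 4; hence R1C4 = 5.
5 is placed in row 1, which forces R1C5 = 3.
Row 2 already has 4, so R2C1 = 3.
3 is placed in column 5; hence R2C5 = 5.
Cage h has product 24, which forces R3C1 = 4.
Cage h needs product 24; hence R3C2 = 2.
Column 3 now contains 3, which forces R3C3 = 5.
Column 4 now contains 4, leaving R3C4 = 3.
Column 5 already has 5; hence R3C5 = 1.
Column 2 already has 2, which forces R5C2 = 3.
4 is placed in column 3, leaving R5C3 = 2.
3 is placed in column 4, so R5C4 = 1.
1 is placed in column 5; hence R5C5 = 4.
Filled in: 2 1 4 5 3 / 3 4 1 2 5 / 4 2 5 3 1 / 1 5 3 4 2 / 5 3 2 1 4.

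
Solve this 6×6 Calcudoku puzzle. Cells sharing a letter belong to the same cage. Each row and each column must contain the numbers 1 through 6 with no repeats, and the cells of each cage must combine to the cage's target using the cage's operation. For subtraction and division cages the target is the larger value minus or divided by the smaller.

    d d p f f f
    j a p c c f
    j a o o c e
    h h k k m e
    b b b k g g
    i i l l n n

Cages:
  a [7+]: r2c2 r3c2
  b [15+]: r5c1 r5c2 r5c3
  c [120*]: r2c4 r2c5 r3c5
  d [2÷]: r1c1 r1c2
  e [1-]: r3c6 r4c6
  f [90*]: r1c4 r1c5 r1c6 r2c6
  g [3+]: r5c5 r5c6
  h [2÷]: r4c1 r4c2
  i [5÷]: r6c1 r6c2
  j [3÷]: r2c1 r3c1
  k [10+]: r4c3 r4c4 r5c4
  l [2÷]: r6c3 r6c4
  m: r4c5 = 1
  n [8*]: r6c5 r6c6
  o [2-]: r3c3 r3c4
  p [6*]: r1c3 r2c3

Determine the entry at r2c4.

4

M is a freebie, so r4c5 = 1.
Column 5 now contains 1, so r5c5 = 2.
Row 5 now contains 2, leaving r5c6 = 1.
2 is placed in column 5; hence r6c5 = 4.
4 is placed in row 6, leaving r6c6 = 2.
Cage c needs product 120; hence r2c4 = 4.
Row 5 needs a 3, and only r5c4 is open for it.
Cage l needs two cells with quotient 2, which forces r6c3 = 3.
Column 4 now contains 3, leaving r6c4 = 6.
Column 3 already has 3; hence r3c3 = 4.
Cage o needs two cells with difference 2; hence r3c4 = 2.
Column 4 already has 2, so r4c4 = 5.
Column 4 already has 2, which forces r1c4 = 1.
5 is placed in row 4, so r4c3 = 2.
1 is placed in row 1, leaving r1c3 = 6.
Cage p needs two cells with product 6, which forces r2c3 = 1.
6 is placed in column 3; hence r5c3 = 5.
The 4 cells of cage f must have product 90, so r2c6 = 6.
6 is placed in column 6, leaving r4c6 = 4.
6 is placed in row 2, which forces r2c2 = 2.
6 is placed in row 2, leaving r2c5 = 5.
Cage a needs two cells with sum 7, so r3c2 = 5.
Cage c needs product 120, leaving r3c5 = 6.
Row 3 now contains 5, so r3c6 = 3.
Column 2 now contains 5, leaving r6c2 = 1.
The two cells of cage d must have quotient 2, leaving r1c1 = 2.
Column 2 already has 2, leaving r1c2 = 4.
Column 5 now contains 5; hence r1c5 = 3.
3 is placed in column 6, so r1c6 = 5.
2 is placed in row 2, which forces r2c1 = 3.
Row 3 already has 6, so r3c1 = 1.
Column 1 now contains 3, which forces r4c1 = 6.
Row 4 already has 6, leaving r4c2 = 3.
Column 1 now contains 6, so r5c1 = 4.
4 is placed in column 2, so r5c2 = 6.
1 is placed in row 6, leaving r6c1 = 5.
Completed grid: 2 4 6 1 3 5 / 3 2 1 4 5 6 / 1 5 4 2 6 3 / 6 3 2 5 1 4 / 4 6 5 3 2 1 / 5 1 3 6 4 2.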